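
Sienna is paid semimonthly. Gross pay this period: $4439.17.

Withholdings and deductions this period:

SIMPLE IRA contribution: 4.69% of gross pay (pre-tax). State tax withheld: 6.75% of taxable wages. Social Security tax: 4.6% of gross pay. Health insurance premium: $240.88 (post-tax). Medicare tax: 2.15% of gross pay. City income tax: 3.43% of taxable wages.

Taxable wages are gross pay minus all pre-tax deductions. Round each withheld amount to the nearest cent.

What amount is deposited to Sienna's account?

SIMPLE IRA contribution: $4439.17 × 0.0469 = $208.20
Taxable wages = $4439.17 − $208.20 = $4230.97
State tax withheld: $4230.97 × 0.0675 = $285.59
City income tax: $4230.97 × 0.0343 = $145.12
Social Security tax: $4439.17 × 0.046 = $204.20
Medicare tax: $4439.17 × 0.0215 = $95.44
Health insurance premium: $240.88
Total deductions = $208.20 + $285.59 + $145.12 + $204.20 + $95.44 + $240.88 = $1179.43
Net pay = $4439.17 − $1179.43 = $3259.74

$3259.74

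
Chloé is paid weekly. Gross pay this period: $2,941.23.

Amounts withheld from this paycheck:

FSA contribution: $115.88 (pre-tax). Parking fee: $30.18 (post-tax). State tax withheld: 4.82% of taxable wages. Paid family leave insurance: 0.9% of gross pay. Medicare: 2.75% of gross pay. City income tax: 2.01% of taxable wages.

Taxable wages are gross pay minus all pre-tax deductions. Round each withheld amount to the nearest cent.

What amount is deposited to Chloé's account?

$2,494.85

FSA contribution: $115.88
Taxable wages = $2,941.23 − $115.88 = $2,825.35
City income tax: $2,825.35 × 0.0201 = $56.79
State tax withheld: $2,825.35 × 0.0482 = $136.18
Medicare: $2,941.23 × 0.0275 = $80.88
Paid family leave insurance: $2,941.23 × 0.009 = $26.47
Parking fee: $30.18
Total deductions = $115.88 + $56.79 + $136.18 + $80.88 + $26.47 + $30.18 = $446.38
Net pay = $2,941.23 − $446.38 = $2,494.85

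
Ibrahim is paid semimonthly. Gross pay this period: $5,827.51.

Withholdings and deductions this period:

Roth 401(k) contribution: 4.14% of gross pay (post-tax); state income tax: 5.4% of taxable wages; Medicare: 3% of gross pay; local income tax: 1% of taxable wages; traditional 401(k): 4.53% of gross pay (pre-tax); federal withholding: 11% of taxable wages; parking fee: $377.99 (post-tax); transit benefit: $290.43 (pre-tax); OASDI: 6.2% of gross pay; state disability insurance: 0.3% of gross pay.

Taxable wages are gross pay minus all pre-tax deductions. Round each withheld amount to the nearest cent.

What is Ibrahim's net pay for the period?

Transit benefit: $290.43
Traditional 401(k): $5,827.51 × 0.0453 = $263.99
Pre-tax total = $290.43 + $263.99 = $554.42
Taxable wages = $5,827.51 − $554.42 = $5,273.09
Federal withholding: $5,273.09 × 0.11 = $580.04
State income tax: $5,273.09 × 0.054 = $284.75
Local income tax: $5,273.09 × 0.01 = $52.73
State disability insurance: $5,827.51 × 0.003 = $17.48
OASDI: $5,827.51 × 0.062 = $361.31
Medicare: $5,827.51 × 0.03 = $174.83
Roth 401(k) contribution: $5,827.51 × 0.0414 = $241.26
Parking fee: $377.99
Total deductions = $290.43 + $263.99 + $580.04 + $284.75 + $52.73 + $17.48 + $361.31 + $174.83 + $241.26 + $377.99 = $2,644.81
Net pay = $5,827.51 − $2,644.81 = $3,182.70

$3,182.70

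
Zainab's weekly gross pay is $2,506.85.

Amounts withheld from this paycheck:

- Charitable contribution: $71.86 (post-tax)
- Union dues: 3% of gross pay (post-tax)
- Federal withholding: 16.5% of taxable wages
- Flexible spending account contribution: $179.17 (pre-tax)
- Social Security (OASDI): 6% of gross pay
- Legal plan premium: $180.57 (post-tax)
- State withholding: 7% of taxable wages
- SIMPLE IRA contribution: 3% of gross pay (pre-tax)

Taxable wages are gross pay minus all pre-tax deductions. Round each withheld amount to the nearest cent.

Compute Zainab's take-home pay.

Flexible spending account contribution: $179.17
SIMPLE IRA contribution: $2,506.85 × 0.03 = $75.21
Pre-tax total = $179.17 + $75.21 = $254.38
Taxable wages = $2,506.85 − $254.38 = $2,252.47
State withholding: $2,252.47 × 0.07 = $157.67
Federal withholding: $2,252.47 × 0.165 = $371.66
Social Security (OASDI): $2,506.85 × 0.06 = $150.41
Union dues: $2,506.85 × 0.03 = $75.21
Charitable contribution: $71.86
Legal plan premium: $180.57
Total deductions = $179.17 + $75.21 + $157.67 + $371.66 + $150.41 + $75.21 + $71.86 + $180.57 = $1,261.76
Net pay = $2,506.85 − $1,261.76 = $1,245.09

$1,245.09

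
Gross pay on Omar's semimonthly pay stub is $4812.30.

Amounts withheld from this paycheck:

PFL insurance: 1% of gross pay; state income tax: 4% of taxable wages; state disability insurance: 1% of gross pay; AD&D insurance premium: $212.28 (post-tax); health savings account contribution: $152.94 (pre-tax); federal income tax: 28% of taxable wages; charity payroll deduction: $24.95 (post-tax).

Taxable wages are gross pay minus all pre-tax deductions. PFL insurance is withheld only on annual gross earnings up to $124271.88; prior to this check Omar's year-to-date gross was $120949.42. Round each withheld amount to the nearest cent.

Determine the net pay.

Health savings account contribution: $152.94
Taxable wages = $4812.30 − $152.94 = $4659.36
Federal income tax: $4659.36 × 0.28 = $1304.62
State income tax: $4659.36 × 0.04 = $186.37
State disability insurance: $4812.30 × 0.01 = $48.12
PFL insurance: only $124271.88 − $120949.42 = $3322.46 of this check is subject → $3322.46 × 0.01 = $33.22
Charity payroll deduction: $24.95
AD&D insurance premium: $212.28
Total deductions = $152.94 + $1304.62 + $186.37 + $48.12 + $33.22 + $24.95 + $212.28 = $1962.50
Net pay = $4812.30 − $1962.50 = $2849.80

$2849.80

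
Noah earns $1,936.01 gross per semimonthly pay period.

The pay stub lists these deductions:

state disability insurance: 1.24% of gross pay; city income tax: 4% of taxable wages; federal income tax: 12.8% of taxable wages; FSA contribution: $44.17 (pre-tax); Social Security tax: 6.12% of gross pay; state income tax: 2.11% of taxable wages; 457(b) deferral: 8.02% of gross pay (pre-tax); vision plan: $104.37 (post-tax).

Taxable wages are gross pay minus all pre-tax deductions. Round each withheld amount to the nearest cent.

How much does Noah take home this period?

$1,161.33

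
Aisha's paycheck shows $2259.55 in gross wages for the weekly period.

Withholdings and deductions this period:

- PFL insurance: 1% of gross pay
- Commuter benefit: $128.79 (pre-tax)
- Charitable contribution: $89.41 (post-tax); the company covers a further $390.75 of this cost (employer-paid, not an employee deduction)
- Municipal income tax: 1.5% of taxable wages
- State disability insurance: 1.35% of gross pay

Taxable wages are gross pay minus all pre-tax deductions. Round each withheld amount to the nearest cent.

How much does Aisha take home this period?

Commuter benefit: $128.79
Taxable wages = $2259.55 − $128.79 = $2130.76
Municipal income tax: $2130.76 × 0.015 = $31.96
PFL insurance: $2259.55 × 0.01 = $22.60
State disability insurance: $2259.55 × 0.0135 = $30.50
Charitable contribution: $89.41
(Employer's $390.75 toward charitable contribution is not withheld from the employee.)
Total deductions = $128.79 + $31.96 + $22.60 + $30.50 + $89.41 = $303.26
Net pay = $2259.55 − $303.26 = $1956.29

$1956.29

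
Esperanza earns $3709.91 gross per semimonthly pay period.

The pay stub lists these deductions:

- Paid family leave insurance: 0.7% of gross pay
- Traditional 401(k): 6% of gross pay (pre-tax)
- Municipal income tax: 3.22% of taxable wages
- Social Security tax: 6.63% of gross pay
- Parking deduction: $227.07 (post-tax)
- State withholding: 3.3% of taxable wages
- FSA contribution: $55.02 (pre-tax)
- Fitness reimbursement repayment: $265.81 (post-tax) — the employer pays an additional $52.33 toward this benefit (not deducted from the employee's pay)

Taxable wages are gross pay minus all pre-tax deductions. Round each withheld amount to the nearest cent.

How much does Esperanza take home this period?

$2443.69

Traditional 401(k): $3709.91 × 0.06 = $222.59
FSA contribution: $55.02
Pre-tax total = $222.59 + $55.02 = $277.61
Taxable wages = $3709.91 − $277.61 = $3432.30
State withholding: $3432.30 × 0.033 = $113.27
Municipal income tax: $3432.30 × 0.0322 = $110.52
Social Security tax: $3709.91 × 0.0663 = $245.97
Paid family leave insurance: $3709.91 × 0.007 = $25.97
Fitness reimbursement repayment: $265.81
Parking deduction: $227.07
(Employer's $52.33 toward fitness reimbursement repayment is not withheld from the employee.)
Total deductions = $222.59 + $55.02 + $113.27 + $110.52 + $245.97 + $25.97 + $265.81 + $227.07 = $1266.22
Net pay = $3709.91 − $1266.22 = $2443.69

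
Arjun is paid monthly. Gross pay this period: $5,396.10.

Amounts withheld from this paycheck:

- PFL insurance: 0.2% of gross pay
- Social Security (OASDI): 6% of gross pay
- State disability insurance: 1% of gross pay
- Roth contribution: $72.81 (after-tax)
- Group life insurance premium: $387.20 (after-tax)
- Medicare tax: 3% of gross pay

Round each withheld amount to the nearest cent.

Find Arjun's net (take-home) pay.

$4,385.69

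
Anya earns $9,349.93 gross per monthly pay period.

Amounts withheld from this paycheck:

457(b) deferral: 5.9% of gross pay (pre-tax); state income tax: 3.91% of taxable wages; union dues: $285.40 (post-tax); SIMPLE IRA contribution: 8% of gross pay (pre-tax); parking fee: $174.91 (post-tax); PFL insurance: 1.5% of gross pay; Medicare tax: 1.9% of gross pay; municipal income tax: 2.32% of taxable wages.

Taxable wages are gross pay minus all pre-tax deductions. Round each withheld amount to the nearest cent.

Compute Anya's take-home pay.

$6,770.54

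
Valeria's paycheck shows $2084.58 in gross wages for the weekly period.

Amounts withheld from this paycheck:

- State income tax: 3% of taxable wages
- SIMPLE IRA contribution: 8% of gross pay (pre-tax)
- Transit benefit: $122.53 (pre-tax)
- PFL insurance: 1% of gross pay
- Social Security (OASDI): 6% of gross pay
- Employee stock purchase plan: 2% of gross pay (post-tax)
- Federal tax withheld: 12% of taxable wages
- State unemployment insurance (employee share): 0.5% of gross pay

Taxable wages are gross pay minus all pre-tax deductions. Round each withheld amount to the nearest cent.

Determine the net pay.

SIMPLE IRA contribution: $2084.58 × 0.08 = $166.77
Transit benefit: $122.53
Pre-tax total = $166.77 + $122.53 = $289.30
Taxable wages = $2084.58 − $289.30 = $1795.28
State income tax: $1795.28 × 0.03 = $53.86
Federal tax withheld: $1795.28 × 0.12 = $215.43
State unemployment insurance (employee share): $2084.58 × 0.005 = $10.42
PFL insurance: $2084.58 × 0.01 = $20.85
Social Security (OASDI): $2084.58 × 0.06 = $125.07
Employee stock purchase plan: $2084.58 × 0.02 = $41.69
Total deductions = $166.77 + $122.53 + $53.86 + $215.43 + $10.42 + $20.85 + $125.07 + $41.69 = $756.62
Net pay = $2084.58 − $756.62 = $1327.96

$1327.96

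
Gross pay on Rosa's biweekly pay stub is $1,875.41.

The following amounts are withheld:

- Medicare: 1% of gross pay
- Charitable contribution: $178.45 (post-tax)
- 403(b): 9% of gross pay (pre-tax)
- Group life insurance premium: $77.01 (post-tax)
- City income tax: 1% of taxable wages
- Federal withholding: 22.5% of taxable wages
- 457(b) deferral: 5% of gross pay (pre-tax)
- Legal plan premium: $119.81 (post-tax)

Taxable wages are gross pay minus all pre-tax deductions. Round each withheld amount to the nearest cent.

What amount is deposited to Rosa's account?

$839.81

457(b) deferral: $1,875.41 × 0.05 = $93.77
403(b): $1,875.41 × 0.09 = $168.79
Pre-tax total = $93.77 + $168.79 = $262.56
Taxable wages = $1,875.41 − $262.56 = $1,612.85
Federal withholding: $1,612.85 × 0.225 = $362.89
City income tax: $1,612.85 × 0.01 = $16.13
Medicare: $1,875.41 × 0.01 = $18.75
Charitable contribution: $178.45
Legal plan premium: $119.81
Group life insurance premium: $77.01
Total deductions = $93.77 + $168.79 + $362.89 + $16.13 + $18.75 + $178.45 + $119.81 + $77.01 = $1,035.60
Net pay = $1,875.41 − $1,035.60 = $839.81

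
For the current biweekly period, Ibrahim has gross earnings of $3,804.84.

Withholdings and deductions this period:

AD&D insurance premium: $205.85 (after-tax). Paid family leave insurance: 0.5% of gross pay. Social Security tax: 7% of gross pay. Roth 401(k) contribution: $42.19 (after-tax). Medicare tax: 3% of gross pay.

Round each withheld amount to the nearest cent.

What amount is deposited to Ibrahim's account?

$3,157.29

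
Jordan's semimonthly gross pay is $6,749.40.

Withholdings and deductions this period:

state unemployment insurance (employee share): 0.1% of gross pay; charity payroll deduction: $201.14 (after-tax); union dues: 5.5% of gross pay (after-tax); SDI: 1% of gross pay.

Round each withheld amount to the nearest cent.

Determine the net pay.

SDI: $6,749.40 × 0.01 = $67.49
State unemployment insurance (employee share): $6,749.40 × 0.001 = $6.75
Union dues: $6,749.40 × 0.055 = $371.22
Charity payroll deduction: $201.14
Total deductions = $67.49 + $6.75 + $371.22 + $201.14 = $646.60
Net pay = $6,749.40 − $646.60 = $6,102.80

$6,102.80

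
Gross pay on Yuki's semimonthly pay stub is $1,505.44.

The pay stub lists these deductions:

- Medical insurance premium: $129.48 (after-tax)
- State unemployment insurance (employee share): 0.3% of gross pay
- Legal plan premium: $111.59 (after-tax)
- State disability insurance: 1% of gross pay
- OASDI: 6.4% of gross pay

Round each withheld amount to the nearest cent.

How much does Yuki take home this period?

$1,148.45

OASDI: $1,505.44 × 0.064 = $96.35
State unemployment insurance (employee share): $1,505.44 × 0.003 = $4.52
State disability insurance: $1,505.44 × 0.01 = $15.05
Legal plan premium: $111.59
Medical insurance premium: $129.48
Total deductions = $96.35 + $4.52 + $15.05 + $111.59 + $129.48 = $356.99
Net pay = $1,505.44 − $356.99 = $1,148.45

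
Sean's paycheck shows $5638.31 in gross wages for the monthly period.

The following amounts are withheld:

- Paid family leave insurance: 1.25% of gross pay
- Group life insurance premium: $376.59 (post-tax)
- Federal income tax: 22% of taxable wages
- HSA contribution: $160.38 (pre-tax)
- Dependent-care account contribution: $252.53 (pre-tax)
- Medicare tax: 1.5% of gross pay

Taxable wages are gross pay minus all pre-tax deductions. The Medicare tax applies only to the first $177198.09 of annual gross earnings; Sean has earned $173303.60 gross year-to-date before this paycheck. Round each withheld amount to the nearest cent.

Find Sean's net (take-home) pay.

HSA contribution: $160.38
Dependent-care account contribution: $252.53
Pre-tax total = $160.38 + $252.53 = $412.91
Taxable wages = $5638.31 − $412.91 = $5225.40
Federal income tax: $5225.40 × 0.22 = $1149.59
Paid family leave insurance: $5638.31 × 0.0125 = $70.48
Medicare tax: only $177198.09 − $173303.60 = $3894.49 of this check is subject → $3894.49 × 0.015 = $58.42
Group life insurance premium: $376.59
Total deductions = $160.38 + $252.53 + $1149.59 + $70.48 + $58.42 + $376.59 = $2067.99
Net pay = $5638.31 − $2067.99 = $3570.32

$3570.32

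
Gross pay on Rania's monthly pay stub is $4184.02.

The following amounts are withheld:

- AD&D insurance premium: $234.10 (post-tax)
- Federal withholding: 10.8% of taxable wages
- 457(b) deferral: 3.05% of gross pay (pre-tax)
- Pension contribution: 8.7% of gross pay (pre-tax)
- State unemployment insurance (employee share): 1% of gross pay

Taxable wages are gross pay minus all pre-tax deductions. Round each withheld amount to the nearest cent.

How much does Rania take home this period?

$3017.68

457(b) deferral: $4184.02 × 0.0305 = $127.61
Pension contribution: $4184.02 × 0.087 = $364.01
Pre-tax total = $127.61 + $364.01 = $491.62
Taxable wages = $4184.02 − $491.62 = $3692.40
Federal withholding: $3692.40 × 0.108 = $398.78
State unemployment insurance (employee share): $4184.02 × 0.01 = $41.84
AD&D insurance premium: $234.10
Total deductions = $127.61 + $364.01 + $398.78 + $41.84 + $234.10 = $1166.34
Net pay = $4184.02 − $1166.34 = $3017.68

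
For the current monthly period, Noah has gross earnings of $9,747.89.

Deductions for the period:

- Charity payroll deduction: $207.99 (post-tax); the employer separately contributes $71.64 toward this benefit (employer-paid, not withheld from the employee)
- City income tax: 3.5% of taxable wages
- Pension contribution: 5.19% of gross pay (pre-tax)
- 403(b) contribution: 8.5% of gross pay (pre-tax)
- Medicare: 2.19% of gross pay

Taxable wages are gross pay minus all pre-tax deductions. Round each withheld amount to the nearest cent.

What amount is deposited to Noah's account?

$7,697.46

403(b) contribution: $9,747.89 × 0.085 = $828.57
Pension contribution: $9,747.89 × 0.0519 = $505.92
Pre-tax total = $828.57 + $505.92 = $1,334.49
Taxable wages = $9,747.89 − $1,334.49 = $8,413.40
City income tax: $8,413.40 × 0.035 = $294.47
Medicare: $9,747.89 × 0.0219 = $213.48
Charity payroll deduction: $207.99
(Employer's $71.64 toward charity payroll deduction is not withheld from the employee.)
Total deductions = $828.57 + $505.92 + $294.47 + $213.48 + $207.99 = $2,050.43
Net pay = $9,747.89 − $2,050.43 = $7,697.46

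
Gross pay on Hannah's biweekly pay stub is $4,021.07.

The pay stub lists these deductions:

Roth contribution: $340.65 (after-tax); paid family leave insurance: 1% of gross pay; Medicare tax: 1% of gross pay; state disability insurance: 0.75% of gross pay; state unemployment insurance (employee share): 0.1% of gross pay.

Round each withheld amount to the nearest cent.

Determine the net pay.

Medicare tax: $4,021.07 × 0.01 = $40.21
State unemployment insurance (employee share): $4,021.07 × 0.001 = $4.02
Paid family leave insurance: $4,021.07 × 0.01 = $40.21
State disability insurance: $4,021.07 × 0.0075 = $30.16
Roth contribution: $340.65
Total deductions = $40.21 + $4.02 + $40.21 + $30.16 + $340.65 = $455.25
Net pay = $4,021.07 − $455.25 = $3,565.82

$3,565.82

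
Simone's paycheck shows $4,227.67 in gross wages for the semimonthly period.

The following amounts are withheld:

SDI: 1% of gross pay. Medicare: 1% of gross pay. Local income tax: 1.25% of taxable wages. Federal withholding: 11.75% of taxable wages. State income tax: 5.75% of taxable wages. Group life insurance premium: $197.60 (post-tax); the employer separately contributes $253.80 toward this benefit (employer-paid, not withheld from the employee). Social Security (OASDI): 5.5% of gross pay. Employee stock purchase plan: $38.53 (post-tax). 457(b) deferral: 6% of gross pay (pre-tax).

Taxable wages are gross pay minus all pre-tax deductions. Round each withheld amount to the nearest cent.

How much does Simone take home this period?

457(b) deferral: $4,227.67 × 0.06 = $253.66
Taxable wages = $4,227.67 − $253.66 = $3,974.01
Federal withholding: $3,974.01 × 0.1175 = $466.95
Local income tax: $3,974.01 × 0.0125 = $49.68
State income tax: $3,974.01 × 0.0575 = $228.51
Medicare: $4,227.67 × 0.01 = $42.28
Social Security (OASDI): $4,227.67 × 0.055 = $232.52
SDI: $4,227.67 × 0.01 = $42.28
Group life insurance premium: $197.60
Employee stock purchase plan: $38.53
(Employer's $253.80 toward group life insurance premium is not withheld from the employee.)
Total deductions = $253.66 + $466.95 + $49.68 + $228.51 + $42.28 + $232.52 + $42.28 + $197.60 + $38.53 = $1,552.01
Net pay = $4,227.67 − $1,552.01 = $2,675.66

$2,675.66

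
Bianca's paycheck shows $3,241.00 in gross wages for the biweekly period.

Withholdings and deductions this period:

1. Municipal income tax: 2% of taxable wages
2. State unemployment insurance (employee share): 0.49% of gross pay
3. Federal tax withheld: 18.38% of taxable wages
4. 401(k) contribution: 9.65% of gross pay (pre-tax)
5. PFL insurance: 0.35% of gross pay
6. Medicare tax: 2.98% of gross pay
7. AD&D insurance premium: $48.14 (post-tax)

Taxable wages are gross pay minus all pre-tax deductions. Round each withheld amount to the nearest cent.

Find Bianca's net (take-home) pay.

401(k) contribution: $3,241.00 × 0.0965 = $312.76
Taxable wages = $3,241.00 − $312.76 = $2,928.24
Federal tax withheld: $2,928.24 × 0.1838 = $538.21
Municipal income tax: $2,928.24 × 0.02 = $58.56
Medicare tax: $3,241.00 × 0.0298 = $96.58
State unemployment insurance (employee share): $3,241.00 × 0.0049 = $15.88
PFL insurance: $3,241.00 × 0.0035 = $11.34
AD&D insurance premium: $48.14
Total deductions = $312.76 + $538.21 + $58.56 + $96.58 + $15.88 + $11.34 + $48.14 = $1,081.47
Net pay = $3,241.00 − $1,081.47 = $2,159.53

$2,159.53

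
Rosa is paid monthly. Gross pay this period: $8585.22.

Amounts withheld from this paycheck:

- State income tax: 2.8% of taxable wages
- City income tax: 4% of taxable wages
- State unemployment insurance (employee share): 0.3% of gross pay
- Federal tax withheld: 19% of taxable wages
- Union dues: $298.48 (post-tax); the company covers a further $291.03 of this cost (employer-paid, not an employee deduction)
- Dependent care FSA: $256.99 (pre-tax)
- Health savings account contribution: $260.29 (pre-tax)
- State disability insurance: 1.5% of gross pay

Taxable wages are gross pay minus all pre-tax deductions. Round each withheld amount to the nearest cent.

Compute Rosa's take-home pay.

Dependent care FSA: $256.99
Health savings account contribution: $260.29
Pre-tax total = $256.99 + $260.29 = $517.28
Taxable wages = $8585.22 − $517.28 = $8067.94
Federal tax withheld: $8067.94 × 0.19 = $1532.91
State income tax: $8067.94 × 0.028 = $225.90
City income tax: $8067.94 × 0.04 = $322.72
State disability insurance: $8585.22 × 0.015 = $128.78
State unemployment insurance (employee share): $8585.22 × 0.003 = $25.76
Union dues: $298.48
(Employer's $291.03 toward union dues is not withheld from the employee.)
Total deductions = $256.99 + $260.29 + $1532.91 + $225.90 + $322.72 + $128.78 + $25.76 + $298.48 = $3051.83
Net pay = $8585.22 − $3051.83 = $5533.39

$5533.39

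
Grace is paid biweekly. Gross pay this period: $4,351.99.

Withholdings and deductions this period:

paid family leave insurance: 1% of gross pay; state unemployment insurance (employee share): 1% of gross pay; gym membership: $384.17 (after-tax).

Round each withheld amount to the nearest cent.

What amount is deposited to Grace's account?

$3,880.78

State unemployment insurance (employee share): $4,351.99 × 0.01 = $43.52
Paid family leave insurance: $4,351.99 × 0.01 = $43.52
Gym membership: $384.17
Total deductions = $43.52 + $43.52 + $384.17 = $471.21
Net pay = $4,351.99 − $471.21 = $3,880.78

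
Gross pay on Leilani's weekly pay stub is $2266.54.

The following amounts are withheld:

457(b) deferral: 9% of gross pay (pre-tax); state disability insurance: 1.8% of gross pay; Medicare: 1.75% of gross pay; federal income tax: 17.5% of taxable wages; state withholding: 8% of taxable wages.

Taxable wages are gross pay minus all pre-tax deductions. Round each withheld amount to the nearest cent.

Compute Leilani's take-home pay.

$1456.14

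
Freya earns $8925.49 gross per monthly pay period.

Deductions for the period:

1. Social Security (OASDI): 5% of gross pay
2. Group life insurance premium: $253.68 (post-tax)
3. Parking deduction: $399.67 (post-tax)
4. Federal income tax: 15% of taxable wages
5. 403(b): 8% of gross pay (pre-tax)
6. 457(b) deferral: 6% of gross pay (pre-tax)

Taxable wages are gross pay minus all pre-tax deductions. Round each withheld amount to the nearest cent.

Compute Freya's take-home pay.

$5424.91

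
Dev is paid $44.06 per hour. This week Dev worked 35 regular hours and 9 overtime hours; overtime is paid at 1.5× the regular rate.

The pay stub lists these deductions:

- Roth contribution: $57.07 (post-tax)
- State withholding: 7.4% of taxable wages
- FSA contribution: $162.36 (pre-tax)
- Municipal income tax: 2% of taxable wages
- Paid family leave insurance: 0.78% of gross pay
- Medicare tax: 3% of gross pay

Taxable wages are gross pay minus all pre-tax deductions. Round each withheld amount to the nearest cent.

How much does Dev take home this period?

$1,651.09

Regular pay: 35 × $44.06 = $1,542.10
Overtime pay: 9 × $44.06 × 1.5 = $594.81
Gross pay = $1,542.10 + $594.81 = $2,136.91
FSA contribution: $162.36
Taxable wages = $2,136.91 − $162.36 = $1,974.55
Municipal income tax: $1,974.55 × 0.02 = $39.49
State withholding: $1,974.55 × 0.074 = $146.12
Paid family leave insurance: $2,136.91 × 0.0078 = $16.67
Medicare tax: $2,136.91 × 0.03 = $64.11
Roth contribution: $57.07
Total deductions = $162.36 + $39.49 + $146.12 + $16.67 + $64.11 + $57.07 = $485.82
Net pay = $2,136.91 − $485.82 = $1,651.09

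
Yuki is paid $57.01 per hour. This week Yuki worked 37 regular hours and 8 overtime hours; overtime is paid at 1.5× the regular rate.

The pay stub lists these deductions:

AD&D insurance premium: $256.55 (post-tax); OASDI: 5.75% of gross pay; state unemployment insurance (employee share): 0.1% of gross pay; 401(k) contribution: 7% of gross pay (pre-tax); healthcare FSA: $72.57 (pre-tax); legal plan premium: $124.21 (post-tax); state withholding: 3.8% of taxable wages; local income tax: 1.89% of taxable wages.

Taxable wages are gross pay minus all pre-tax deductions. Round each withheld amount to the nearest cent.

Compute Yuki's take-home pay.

Regular pay: 37 × $57.01 = $2109.37
Overtime pay: 8 × $57.01 × 1.5 = $684.12
Gross pay = $2109.37 + $684.12 = $2793.49
401(k) contribution: $2793.49 × 0.07 = $195.54
Healthcare FSA: $72.57
Pre-tax total = $195.54 + $72.57 = $268.11
Taxable wages = $2793.49 − $268.11 = $2525.38
Local income tax: $2525.38 × 0.0189 = $47.73
State withholding: $2525.38 × 0.038 = $95.96
State unemployment insurance (employee share): $2793.49 × 0.001 = $2.79
OASDI: $2793.49 × 0.0575 = $160.63
Legal plan premium: $124.21
AD&D insurance premium: $256.55
Total deductions = $195.54 + $72.57 + $47.73 + $95.96 + $2.79 + $160.63 + $124.21 + $256.55 = $955.98
Net pay = $2793.49 − $955.98 = $1837.51

$1837.51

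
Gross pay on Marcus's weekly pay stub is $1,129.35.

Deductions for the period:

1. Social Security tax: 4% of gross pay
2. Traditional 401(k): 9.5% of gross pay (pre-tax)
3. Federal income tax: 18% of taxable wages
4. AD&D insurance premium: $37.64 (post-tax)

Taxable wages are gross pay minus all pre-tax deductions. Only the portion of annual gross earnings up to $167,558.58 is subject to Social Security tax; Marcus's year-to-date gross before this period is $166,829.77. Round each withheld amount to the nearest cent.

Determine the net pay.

Traditional 401(k): $1,129.35 × 0.095 = $107.29
Taxable wages = $1,129.35 − $107.29 = $1,022.06
Federal income tax: $1,022.06 × 0.18 = $183.97
Social Security tax: only $167,558.58 − $166,829.77 = $728.81 of this check is subject → $728.81 × 0.04 = $29.15
AD&D insurance premium: $37.64
Total deductions = $107.29 + $183.97 + $29.15 + $37.64 = $358.05
Net pay = $1,129.35 − $358.05 = $771.30

$771.30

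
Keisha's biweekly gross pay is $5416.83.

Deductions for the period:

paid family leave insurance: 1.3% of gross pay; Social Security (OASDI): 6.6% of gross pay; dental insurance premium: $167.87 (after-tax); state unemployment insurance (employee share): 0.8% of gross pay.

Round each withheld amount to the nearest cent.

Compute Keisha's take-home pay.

Social Security (OASDI): $5416.83 × 0.066 = $357.51
State unemployment insurance (employee share): $5416.83 × 0.008 = $43.33
Paid family leave insurance: $5416.83 × 0.013 = $70.42
Dental insurance premium: $167.87
Total deductions = $357.51 + $43.33 + $70.42 + $167.87 = $639.13
Net pay = $5416.83 − $639.13 = $4777.70

$4777.70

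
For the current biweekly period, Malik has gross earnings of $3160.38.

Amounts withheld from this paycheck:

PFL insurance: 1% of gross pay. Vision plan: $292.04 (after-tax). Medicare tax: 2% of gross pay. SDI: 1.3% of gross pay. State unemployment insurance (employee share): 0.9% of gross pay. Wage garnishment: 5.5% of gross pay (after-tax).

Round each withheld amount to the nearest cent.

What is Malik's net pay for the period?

State unemployment insurance (employee share): $3160.38 × 0.009 = $28.44
PFL insurance: $3160.38 × 0.01 = $31.60
Medicare tax: $3160.38 × 0.02 = $63.21
SDI: $3160.38 × 0.013 = $41.08
Vision plan: $292.04
Wage garnishment: $3160.38 × 0.055 = $173.82
Total deductions = $28.44 + $31.60 + $63.21 + $41.08 + $292.04 + $173.82 = $630.19
Net pay = $3160.38 − $630.19 = $2530.19

$2530.19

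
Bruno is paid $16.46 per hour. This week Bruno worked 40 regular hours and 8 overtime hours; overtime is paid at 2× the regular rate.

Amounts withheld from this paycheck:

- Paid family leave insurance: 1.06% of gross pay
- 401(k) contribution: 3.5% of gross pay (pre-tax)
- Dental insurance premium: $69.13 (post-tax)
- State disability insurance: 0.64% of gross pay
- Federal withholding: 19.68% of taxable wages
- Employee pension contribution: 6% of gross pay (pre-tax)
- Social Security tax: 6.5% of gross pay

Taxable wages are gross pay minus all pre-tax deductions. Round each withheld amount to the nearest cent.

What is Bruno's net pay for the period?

$525.31

Regular pay: 40 × $16.46 = $658.40
Overtime pay: 8 × $16.46 × 2 = $263.36
Gross pay = $658.40 + $263.36 = $921.76
401(k) contribution: $921.76 × 0.035 = $32.26
Employee pension contribution: $921.76 × 0.06 = $55.31
Pre-tax total = $32.26 + $55.31 = $87.57
Taxable wages = $921.76 − $87.57 = $834.19
Federal withholding: $834.19 × 0.1968 = $164.17
Social Security tax: $921.76 × 0.065 = $59.91
State disability insurance: $921.76 × 0.0064 = $5.90
Paid family leave insurance: $921.76 × 0.0106 = $9.77
Dental insurance premium: $69.13
Total deductions = $32.26 + $55.31 + $164.17 + $59.91 + $5.90 + $9.77 + $69.13 = $396.45
Net pay = $921.76 − $396.45 = $525.31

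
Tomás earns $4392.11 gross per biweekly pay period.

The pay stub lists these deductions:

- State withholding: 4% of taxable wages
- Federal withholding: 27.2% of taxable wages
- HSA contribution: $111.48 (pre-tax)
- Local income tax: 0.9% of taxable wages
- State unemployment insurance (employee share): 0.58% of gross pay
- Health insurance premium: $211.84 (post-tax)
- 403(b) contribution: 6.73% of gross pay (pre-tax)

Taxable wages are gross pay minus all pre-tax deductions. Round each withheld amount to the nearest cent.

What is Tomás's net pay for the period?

$2468.53

403(b) contribution: $4392.11 × 0.0673 = $295.59
HSA contribution: $111.48
Pre-tax total = $295.59 + $111.48 = $407.07
Taxable wages = $4392.11 − $407.07 = $3985.04
Federal withholding: $3985.04 × 0.272 = $1083.93
Local income tax: $3985.04 × 0.009 = $35.87
State withholding: $3985.04 × 0.04 = $159.40
State unemployment insurance (employee share): $4392.11 × 0.0058 = $25.47
Health insurance premium: $211.84
Total deductions = $295.59 + $111.48 + $1083.93 + $35.87 + $159.40 + $25.47 + $211.84 = $1923.58
Net pay = $4392.11 − $1923.58 = $2468.53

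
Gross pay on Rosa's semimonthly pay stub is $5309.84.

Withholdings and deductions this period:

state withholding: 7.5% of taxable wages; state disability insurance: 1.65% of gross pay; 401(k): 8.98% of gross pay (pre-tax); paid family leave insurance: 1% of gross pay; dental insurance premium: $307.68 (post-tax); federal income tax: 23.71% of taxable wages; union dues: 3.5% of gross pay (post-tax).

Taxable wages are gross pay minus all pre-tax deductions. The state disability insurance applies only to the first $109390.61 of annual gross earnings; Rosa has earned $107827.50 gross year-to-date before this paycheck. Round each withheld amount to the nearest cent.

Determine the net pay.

401(k): $5309.84 × 0.0898 = $476.82
Taxable wages = $5309.84 − $476.82 = $4833.02
Federal income tax: $4833.02 × 0.2371 = $1145.91
State withholding: $4833.02 × 0.075 = $362.48
Paid family leave insurance: $5309.84 × 0.01 = $53.10
State disability insurance: only $109390.61 − $107827.50 = $1563.11 of this check is subject → $1563.11 × 0.0165 = $25.79
Union dues: $5309.84 × 0.035 = $185.84
Dental insurance premium: $307.68
Total deductions = $476.82 + $1145.91 + $362.48 + $53.10 + $25.79 + $185.84 + $307.68 = $2557.62
Net pay = $5309.84 − $2557.62 = $2752.22

$2752.22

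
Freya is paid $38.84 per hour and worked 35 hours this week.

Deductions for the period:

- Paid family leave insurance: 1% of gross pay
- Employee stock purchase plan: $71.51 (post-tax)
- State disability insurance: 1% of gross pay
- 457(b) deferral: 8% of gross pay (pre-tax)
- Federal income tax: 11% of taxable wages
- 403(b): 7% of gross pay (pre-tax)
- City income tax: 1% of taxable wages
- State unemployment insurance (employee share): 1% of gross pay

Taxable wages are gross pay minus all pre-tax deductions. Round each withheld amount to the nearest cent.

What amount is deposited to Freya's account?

$904.56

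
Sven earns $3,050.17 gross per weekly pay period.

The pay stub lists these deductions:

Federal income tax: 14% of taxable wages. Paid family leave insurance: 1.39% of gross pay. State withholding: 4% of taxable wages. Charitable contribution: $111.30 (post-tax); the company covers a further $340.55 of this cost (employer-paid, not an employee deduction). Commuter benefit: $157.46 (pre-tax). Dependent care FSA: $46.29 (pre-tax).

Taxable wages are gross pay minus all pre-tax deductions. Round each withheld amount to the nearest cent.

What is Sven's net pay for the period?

Dependent care FSA: $46.29
Commuter benefit: $157.46
Pre-tax total = $46.29 + $157.46 = $203.75
Taxable wages = $3,050.17 − $203.75 = $2,846.42
Federal income tax: $2,846.42 × 0.14 = $398.50
State withholding: $2,846.42 × 0.04 = $113.86
Paid family leave insurance: $3,050.17 × 0.0139 = $42.40
Charitable contribution: $111.30
(Employer's $340.55 toward charitable contribution is not withheld from the employee.)
Total deductions = $46.29 + $157.46 + $398.50 + $113.86 + $42.40 + $111.30 = $869.81
Net pay = $3,050.17 − $869.81 = $2,180.36

$2,180.36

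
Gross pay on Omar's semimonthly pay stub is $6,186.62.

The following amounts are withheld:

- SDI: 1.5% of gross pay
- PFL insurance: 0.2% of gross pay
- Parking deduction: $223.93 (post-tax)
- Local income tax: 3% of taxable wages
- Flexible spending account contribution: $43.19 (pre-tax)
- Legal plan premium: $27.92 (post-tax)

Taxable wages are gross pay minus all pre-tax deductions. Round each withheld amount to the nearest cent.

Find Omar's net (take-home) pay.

$5,602.11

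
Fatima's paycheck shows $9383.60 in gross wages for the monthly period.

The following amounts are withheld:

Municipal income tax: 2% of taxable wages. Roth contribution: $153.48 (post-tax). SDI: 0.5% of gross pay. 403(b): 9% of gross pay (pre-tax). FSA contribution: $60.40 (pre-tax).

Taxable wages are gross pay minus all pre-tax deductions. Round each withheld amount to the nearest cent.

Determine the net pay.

FSA contribution: $60.40
403(b): $9383.60 × 0.09 = $844.52
Pre-tax total = $60.40 + $844.52 = $904.92
Taxable wages = $9383.60 − $904.92 = $8478.68
Municipal income tax: $8478.68 × 0.02 = $169.57
SDI: $9383.60 × 0.005 = $46.92
Roth contribution: $153.48
Total deductions = $60.40 + $844.52 + $169.57 + $46.92 + $153.48 = $1274.89
Net pay = $9383.60 − $1274.89 = $8108.71

$8108.71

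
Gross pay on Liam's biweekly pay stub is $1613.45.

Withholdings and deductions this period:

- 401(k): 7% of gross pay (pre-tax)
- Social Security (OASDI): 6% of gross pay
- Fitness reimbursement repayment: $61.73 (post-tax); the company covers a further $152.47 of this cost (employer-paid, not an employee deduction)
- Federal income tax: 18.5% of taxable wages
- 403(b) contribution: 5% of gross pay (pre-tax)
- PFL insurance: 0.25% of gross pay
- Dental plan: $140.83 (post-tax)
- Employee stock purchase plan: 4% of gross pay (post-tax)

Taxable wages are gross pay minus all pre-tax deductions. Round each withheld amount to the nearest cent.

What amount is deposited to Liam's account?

$789.23

401(k): $1613.45 × 0.07 = $112.94
403(b) contribution: $1613.45 × 0.05 = $80.67
Pre-tax total = $112.94 + $80.67 = $193.61
Taxable wages = $1613.45 − $193.61 = $1419.84
Federal income tax: $1419.84 × 0.185 = $262.67
PFL insurance: $1613.45 × 0.0025 = $4.03
Social Security (OASDI): $1613.45 × 0.06 = $96.81
Fitness reimbursement repayment: $61.73
Dental plan: $140.83
Employee stock purchase plan: $1613.45 × 0.04 = $64.54
(Employer's $152.47 toward fitness reimbursement repayment is not withheld from the employee.)
Total deductions = $112.94 + $80.67 + $262.67 + $4.03 + $96.81 + $61.73 + $140.83 + $64.54 = $824.22
Net pay = $1613.45 − $824.22 = $789.23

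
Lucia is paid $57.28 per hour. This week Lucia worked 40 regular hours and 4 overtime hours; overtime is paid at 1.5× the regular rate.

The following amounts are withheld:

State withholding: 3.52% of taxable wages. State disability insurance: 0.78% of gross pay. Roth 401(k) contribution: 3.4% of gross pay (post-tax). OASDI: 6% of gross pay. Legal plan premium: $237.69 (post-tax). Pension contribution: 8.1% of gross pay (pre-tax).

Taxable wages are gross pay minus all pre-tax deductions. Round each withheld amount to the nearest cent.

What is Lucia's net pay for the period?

Regular pay: 40 × $57.28 = $2291.20
Overtime pay: 4 × $57.28 × 1.5 = $343.68
Gross pay = $2291.20 + $343.68 = $2634.88
Pension contribution: $2634.88 × 0.081 = $213.43
Taxable wages = $2634.88 − $213.43 = $2421.45
State withholding: $2421.45 × 0.0352 = $85.24
State disability insurance: $2634.88 × 0.0078 = $20.55
OASDI: $2634.88 × 0.06 = $158.09
Legal plan premium: $237.69
Roth 401(k) contribution: $2634.88 × 0.034 = $89.59
Total deductions = $213.43 + $85.24 + $20.55 + $158.09 + $237.69 + $89.59 = $804.59
Net pay = $2634.88 − $804.59 = $1830.29

$1830.29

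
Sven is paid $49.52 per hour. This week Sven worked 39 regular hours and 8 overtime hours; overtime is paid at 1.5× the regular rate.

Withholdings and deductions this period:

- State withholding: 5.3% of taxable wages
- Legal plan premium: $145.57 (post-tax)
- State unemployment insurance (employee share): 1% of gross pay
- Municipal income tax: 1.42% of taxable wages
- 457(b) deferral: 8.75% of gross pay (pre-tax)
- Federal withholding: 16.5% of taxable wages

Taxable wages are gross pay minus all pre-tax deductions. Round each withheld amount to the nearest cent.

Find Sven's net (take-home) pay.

$1,598.60

Regular pay: 39 × $49.52 = $1,931.28
Overtime pay: 8 × $49.52 × 1.5 = $594.24
Gross pay = $1,931.28 + $594.24 = $2,525.52
457(b) deferral: $2,525.52 × 0.0875 = $220.98
Taxable wages = $2,525.52 − $220.98 = $2,304.54
Municipal income tax: $2,304.54 × 0.0142 = $32.72
State withholding: $2,304.54 × 0.053 = $122.14
Federal withholding: $2,304.54 × 0.165 = $380.25
State unemployment insurance (employee share): $2,525.52 × 0.01 = $25.26
Legal plan premium: $145.57
Total deductions = $220.98 + $32.72 + $122.14 + $380.25 + $25.26 + $145.57 = $926.92
Net pay = $2,525.52 − $926.92 = $1,598.60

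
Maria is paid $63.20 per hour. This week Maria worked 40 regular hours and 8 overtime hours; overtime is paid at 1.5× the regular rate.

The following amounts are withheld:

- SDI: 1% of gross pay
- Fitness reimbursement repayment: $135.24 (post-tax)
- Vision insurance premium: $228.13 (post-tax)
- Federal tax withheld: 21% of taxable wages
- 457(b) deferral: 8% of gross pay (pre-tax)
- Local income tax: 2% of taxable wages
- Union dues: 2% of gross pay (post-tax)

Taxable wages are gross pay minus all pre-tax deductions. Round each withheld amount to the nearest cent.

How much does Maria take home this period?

$1,866.13

Regular pay: 40 × $63.20 = $2,528.00
Overtime pay: 8 × $63.20 × 1.5 = $758.40
Gross pay = $2,528.00 + $758.40 = $3,286.40
457(b) deferral: $3,286.40 × 0.08 = $262.91
Taxable wages = $3,286.40 − $262.91 = $3,023.49
Federal tax withheld: $3,023.49 × 0.21 = $634.93
Local income tax: $3,023.49 × 0.02 = $60.47
SDI: $3,286.40 × 0.01 = $32.86
Fitness reimbursement repayment: $135.24
Vision insurance premium: $228.13
Union dues: $3,286.40 × 0.02 = $65.73
Total deductions = $262.91 + $634.93 + $60.47 + $32.86 + $135.24 + $228.13 + $65.73 = $1,420.27
Net pay = $3,286.40 − $1,420.27 = $1,866.13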